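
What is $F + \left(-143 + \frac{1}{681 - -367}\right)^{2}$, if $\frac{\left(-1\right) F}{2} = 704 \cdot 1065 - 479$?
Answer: $- \frac{1623417720079}{1098304} \approx -1.4781 \cdot 10^{6}$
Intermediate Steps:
$F = -1498562$ ($F = - 2 \left(704 \cdot 1065 - 479\right) = - 2 \left(749760 - 479\right) = \left(-2\right) 749281 = -1498562$)
$F + \left(-143 + \frac{1}{681 - -367}\right)^{2} = -1498562 + \left(-143 + \frac{1}{681 - -367}\right)^{2} = -1498562 + \left(-143 + \frac{1}{681 + 367}\right)^{2} = -1498562 + \left(-143 + \frac{1}{1048}\right)^{2} = -1498562 + \left(- \frac{149863}{1048}\right)^{2} = -1498562 + \frac{22458918769}{1098304} = - \frac{1623417720079}{1098304}$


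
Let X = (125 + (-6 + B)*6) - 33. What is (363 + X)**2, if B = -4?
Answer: 156025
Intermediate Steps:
X = 32 (X = (125 + (-6 - 4)*6) - 33 = (125 - 10*6) - 33 = (125 - 60) - 33 = 65 - 33 = 32)
(363 + X)**2 = (363 + 32)**2 = 395**2 = 156025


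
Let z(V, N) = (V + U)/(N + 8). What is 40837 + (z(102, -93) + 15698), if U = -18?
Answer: 4805391/85 ≈ 56534.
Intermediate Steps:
z(V, N) = (-18 + V)/(8 + N) (z(V, N) = (V - 18)/(N + 8) = (-18 + V)/(8 + N))
40837 + (z(102, -93) + 15698) = 40837 + ((-18 + 102)/(8 - 93) + 15698) = 40837 + (84/(-85) + 15698) = 40837 + (-1/85*84 + 15698) = 40837 + (-84/85 + 15698) = 40837 + 1334246/85 = 4805391/85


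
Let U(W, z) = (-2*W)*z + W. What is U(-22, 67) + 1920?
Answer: 4846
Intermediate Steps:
U(W, z) = W - 2*W*z (U(W, z) = -2*W*z + W = W - 2*W*z)
U(-22, 67) + 1920 = -22*(1 - 2*67) + 1920 = -22*(1 - 134) + 1920 = -22*(-133) + 1920 = 2926 + 1920 = 4846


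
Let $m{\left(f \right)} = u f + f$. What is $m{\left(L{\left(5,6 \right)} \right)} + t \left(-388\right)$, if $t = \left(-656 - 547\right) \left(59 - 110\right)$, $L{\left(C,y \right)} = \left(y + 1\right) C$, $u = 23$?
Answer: $-23804124$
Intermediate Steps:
$L{\left(C,y \right)} = C \left(1 + y\right)$ ($L{\left(C,y \right)} = \left(1 + y\right) C = C \left(1 + y\right)$)
$m{\left(f \right)} = 24 f$ ($m{\left(f \right)} = 23 f + f = 24 f$)
$t = 61353$ ($t = \left(-656 - 547\right) \left(-51\right) = \left(-1203\right) \left(-51\right) = 61353$)
$m{\left(L{\left(5,6 \right)} \right)} + t \left(-388\right) = 24 \cdot 5 \left(1 + 6\right) + 61353 \left(-388\right) = 24 \cdot 5 \cdot 7 - 23804964 = 24 \cdot 35 - 23804964 = 840 - 23804964 = -23804124$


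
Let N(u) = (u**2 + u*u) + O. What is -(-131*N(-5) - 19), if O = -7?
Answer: 5652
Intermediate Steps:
N(u) = -7 + 2*u**2 (N(u) = (u**2 + u*u) - 7 = (u**2 + u**2) - 7 = 2*u**2 - 7 = -7 + 2*u**2)
-(-131*N(-5) - 19) = -(-131*(-7 + 2*(-5)**2) - 19) = -(-131*(-7 + 2*25) - 19) = -(-131*(-7 + 50) - 19) = -(-131*43 - 19) = -(-5633 - 19) = -1*(-5652) = 5652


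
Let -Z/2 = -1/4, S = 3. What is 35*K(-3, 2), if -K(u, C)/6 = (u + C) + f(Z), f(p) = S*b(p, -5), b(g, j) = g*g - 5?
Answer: 6405/2 ≈ 3202.5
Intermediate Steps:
Z = 1/2 (Z = -(-2)/4 = -2*(-1/4) = 1/2 ≈ 0.50000)
b(g, j) = -5 + g**2 (b(g, j) = g**2 - 5 = -5 + g**2)
f(p) = -15 + 3*p**2 (f(p) = 3*(-5 + p**2) = -15 + 3*p**2)
K(u, C) = 171/2 - 6*C - 6*u (K(u, C) = -6*((u + C) + (-15 + 3*(1/2)**2)) = -6*((C + u) + (-15 + 3*(1/4))) = -6*((C + u) + (-15 + 3/4)) = -6*((C + u) - 57/4) = -6*(-57/4 + C + u) = 171/2 - 6*C - 6*u)
35*K(-3, 2) = 35*(171/2 - 6*2 - 6*(-3)) = 35*(171/2 - 12 + 18) = 35*(183/2) = 6405/2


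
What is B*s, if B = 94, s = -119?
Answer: -11186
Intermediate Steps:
B*s = 94*(-119) = -11186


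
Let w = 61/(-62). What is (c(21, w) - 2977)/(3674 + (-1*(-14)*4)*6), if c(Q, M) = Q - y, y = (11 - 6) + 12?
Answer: -2973/4010 ≈ -0.74140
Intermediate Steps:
w = -61/62 (w = 61*(-1/62) = -61/62 ≈ -0.98387)
y = 17 (y = 5 + 12 = 17)
c(Q, M) = -17 + Q (c(Q, M) = Q - 1*17 = Q - 17 = -17 + Q)
(c(21, w) - 2977)/(3674 + (-1*(-14)*4)*6) = ((-17 + 21) - 2977)/(3674 + (-1*(-14)*4)*6) = (4 - 2977)/(3674 + (14*4)*6) = -2973/(3674 + 56*6) = -2973/(3674 + 336) = -2973/4010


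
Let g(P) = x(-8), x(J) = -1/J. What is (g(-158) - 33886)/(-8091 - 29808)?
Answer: 271087/303192 ≈ 0.89411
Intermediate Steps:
g(P) = 1/8 (g(P) = -1/(-8) = -1*(-1/8) = 1/8)
(g(-158) - 33886)/(-8091 - 29808) = (1/8 - 33886)/(-8091 - 29808) = -271087/8/(-37899) = -271087/8*(-1/37899) = 271087/303192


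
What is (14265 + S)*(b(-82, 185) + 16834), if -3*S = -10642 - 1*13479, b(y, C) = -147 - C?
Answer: 1104247832/3 ≈ 3.6808e+8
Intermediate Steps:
S = 24121/3 (S = -(-10642 - 1*13479)/3 = -(-10642 - 13479)/3 = -⅓*(-24121) = 24121/3 ≈ 8040.3)
(14265 + S)*(b(-82, 185) + 16834) = (14265 + 24121/3)*((-147 - 1*185) + 16834) = 66916*((-147 - 185) + 16834)/3 = 66916*(-332 + 16834)/3 = (66916/3)*16502 = 1104247832/3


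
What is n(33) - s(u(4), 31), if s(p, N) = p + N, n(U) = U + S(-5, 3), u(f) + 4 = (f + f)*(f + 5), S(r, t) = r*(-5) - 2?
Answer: -43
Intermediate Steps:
S(r, t) = -2 - 5*r (S(r, t) = -5*r - 2 = -2 - 5*r)
u(f) = -4 + 2*f*(5 + f) (u(f) = -4 + (f + f)*(f + 5) = -4 + (2*f)*(5 + f) = -4 + 2*f*(5 + f))
n(U) = 23 + U (n(U) = U + (-2 - 5*(-5)) = U + (-2 + 25) = U + 23 = 23 + U)
s(p, N) = N + p
n(33) - s(u(4), 31) = (23 + 33) - (31 + (-4 + 2*4² + 10*4)) = 56 - (31 + (-4 + 2*16 + 40)) = 56 - (31 + (-4 + 32 + 40)) = 56 - (31 + 68) = 56 - 1*99 = 56 - 99 = -43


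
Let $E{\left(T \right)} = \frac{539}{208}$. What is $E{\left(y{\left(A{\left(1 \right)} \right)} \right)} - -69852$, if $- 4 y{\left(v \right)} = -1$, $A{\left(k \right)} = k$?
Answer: $\frac{14529755}{208} \approx 69855.0$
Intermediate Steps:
$y{\left(v \right)} = \frac{1}{4}$ ($y{\left(v \right)} = \left(- \frac{1}{4}\right) \left(-1\right) = \frac{1}{4}$)
$E{\left(T \right)} = \frac{539}{208}$ ($E{\left(T \right)} = 539 \cdot \frac{1}{208} = \frac{539}{208}$)
$E{\left(y{\left(A{\left(1 \right)} \right)} \right)} - -69852 = \frac{539}{208} - -69852 = \frac{539}{208} + 69852 = \frac{14529755}{208}$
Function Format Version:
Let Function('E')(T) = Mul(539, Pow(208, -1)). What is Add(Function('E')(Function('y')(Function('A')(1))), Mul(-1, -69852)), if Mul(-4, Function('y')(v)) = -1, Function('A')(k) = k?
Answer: Rational(14529755, 208) ≈ 69855.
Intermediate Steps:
Function('y')(v) = Rational(1, 4) (Function('y')(v) = Mul(Rational(-1, 4), -1) = Rational(1, 4))
Function('E')(T) = Rational(539, 208) (Function('E')(T) = Mul(539, Rational(1, 208)) = Rational(539, 208))
Add(Function('E')(Function('y')(Function('A')(1))), Mul(-1, -69852)) = Add(Rational(539, 208), Mul(-1, -69852)) = Add(Rational(539, 208), 69852) = Rational(14529755, 208)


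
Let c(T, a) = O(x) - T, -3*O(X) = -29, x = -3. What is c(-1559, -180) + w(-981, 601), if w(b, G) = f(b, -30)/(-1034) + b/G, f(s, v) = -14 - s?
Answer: 2919681841/1864302 ≈ 1566.1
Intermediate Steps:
O(X) = 29/3 (O(X) = -⅓*(-29) = 29/3)
w(b, G) = 7/517 + b/1034 + b/G (w(b, G) = (-14 - b)/(-1034) + b/G = (-14 - b)*(-1/1034) + b/G = (7/517 + b/1034) + b/G = 7/517 + b/1034 + b/G)
c(T, a) = 29/3 - T
c(-1559, -180) + w(-981, 601) = (29/3 - 1*(-1559)) + (-981 + (1/1034)*601*(14 - 981))/601 = (29/3 + 1559) + (-981 + (1/1034)*601*(-967))/601 = 4706/3 + (-981 - 581167/1034)/601 = 4706/3 + (1/601)*(-1595521/1034) = 4706/3 - 1595521/621434 = 2919681841/1864302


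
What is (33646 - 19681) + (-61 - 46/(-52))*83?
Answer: 233361/26 ≈ 8975.4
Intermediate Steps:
(33646 - 19681) + (-61 - 46/(-52))*83 = 13965 + (-61 - 46*(-1/52))*83 = 13965 + (-61 + 23/26)*83 = 13965 - 1563/26*83 = 13965 - 129729/26 = 233361/26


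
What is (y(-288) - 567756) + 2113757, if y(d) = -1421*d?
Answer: 1955249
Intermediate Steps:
(y(-288) - 567756) + 2113757 = (-1421*(-288) - 567756) + 2113757 = (409248 - 567756) + 2113757 = -158508 + 2113757 = 1955249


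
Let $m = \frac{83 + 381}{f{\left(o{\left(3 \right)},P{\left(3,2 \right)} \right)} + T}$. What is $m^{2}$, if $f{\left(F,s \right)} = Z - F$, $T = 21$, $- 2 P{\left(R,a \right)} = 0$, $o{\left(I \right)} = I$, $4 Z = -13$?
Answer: $\frac{3444736}{3481} \approx 989.58$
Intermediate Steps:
$Z = - \frac{13}{4}$ ($Z = \frac{1}{4} \left(-13\right) = - \frac{13}{4} \approx -3.25$)
$P{\left(R,a \right)} = 0$ ($P{\left(R,a \right)} = \left(- \frac{1}{2}\right) 0 = 0$)
$f{\left(F,s \right)} = - \frac{13}{4} - F$
$m = \frac{1856}{59}$ ($m = \frac{83 + 381}{\left(- \frac{13}{4} - 3\right) + 21} = \frac{464}{\left(- \frac{13}{4} - 3\right) + 21} = \frac{464}{- \frac{25}{4} + 21} = \frac{464}{\frac{59}{4}} = 464 \cdot \frac{4}{59} = \frac{1856}{59} \approx 31.458$)
$m^{2} = \left(\frac{1856}{59}\right)^{2} = \frac{3444736}{3481}$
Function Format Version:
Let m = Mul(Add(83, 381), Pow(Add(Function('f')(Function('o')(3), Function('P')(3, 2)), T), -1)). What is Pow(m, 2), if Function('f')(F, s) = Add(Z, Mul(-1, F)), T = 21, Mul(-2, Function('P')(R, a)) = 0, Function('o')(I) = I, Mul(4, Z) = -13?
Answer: Rational(3444736, 3481) ≈ 989.58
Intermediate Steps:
Z = Rational(-13, 4) (Z = Mul(Rational(1, 4), -13) = Rational(-13, 4) ≈ -3.2500)
Function('P')(R, a) = 0 (Function('P')(R, a) = Mul(Rational(-1, 2), 0) = 0)
Function('f')(F, s) = Add(Rational(-13, 4), Mul(-1, F))
m = Rational(1856, 59) (m = Mul(Add(83, 381), Pow(Add(Add(Rational(-13, 4), Mul(-1, 3)), 21), -1)) = Mul(464, Pow(Add(Add(Rational(-13, 4), -3), 21), -1)) = Mul(464, Pow(Add(Rational(-25, 4), 21), -1)) = Mul(464, Pow(Rational(59, 4), -1)) = Mul(464, Rational(4, 59)) = Rational(1856, 59) ≈ 31.458)
Pow(m, 2) = Pow(Rational(1856, 59), 2) = Rational(3444736, 3481)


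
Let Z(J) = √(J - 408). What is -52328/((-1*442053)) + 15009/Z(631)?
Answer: 52328/442053 + 15009*√223/223 ≈ 1005.2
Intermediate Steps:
Z(J) = √(-408 + J)
-52328/((-1*442053)) + 15009/Z(631) = -52328/((-1*442053)) + 15009/(√(-408 + 631)) = -52328/(-442053) + 15009/(√223) = -52328*(-1/442053) + 15009*(√223/223) = 52328/442053 + 15009*√223/223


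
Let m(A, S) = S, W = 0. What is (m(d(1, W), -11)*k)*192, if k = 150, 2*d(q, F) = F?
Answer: -316800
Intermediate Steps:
d(q, F) = F/2
(m(d(1, W), -11)*k)*192 = -11*150*192 = -1650*192 = -316800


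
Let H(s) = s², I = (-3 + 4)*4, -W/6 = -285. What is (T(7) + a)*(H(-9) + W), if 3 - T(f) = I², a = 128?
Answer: 205965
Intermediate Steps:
W = 1710 (W = -6*(-285) = 1710)
I = 4 (I = 1*4 = 4)
T(f) = -13 (T(f) = 3 - 1*4² = 3 - 1*16 = 3 - 16 = -13)
(T(7) + a)*(H(-9) + W) = (-13 + 128)*((-9)² + 1710) = 115*(81 + 1710) = 115*1791 = 205965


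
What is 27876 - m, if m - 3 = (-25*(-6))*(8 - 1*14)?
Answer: 28773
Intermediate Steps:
m = -897 (m = 3 + (-25*(-6))*(8 - 1*14) = 3 + 150*(8 - 14) = 3 + 150*(-6) = 3 - 900 = -897)
27876 - m = 27876 - 1*(-897) = 27876 + 897 = 28773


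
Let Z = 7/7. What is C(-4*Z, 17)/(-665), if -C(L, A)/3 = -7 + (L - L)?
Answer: -3/95 ≈ -0.031579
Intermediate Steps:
Z = 1 (Z = 7*(⅐) = 1)
C(L, A) = 21 (C(L, A) = -3*(-7 + (L - L)) = -3*(-7 + 0) = -3*(-7) = 21)
C(-4*Z, 17)/(-665) = 21/(-665) = 21*(-1/665) = -3/95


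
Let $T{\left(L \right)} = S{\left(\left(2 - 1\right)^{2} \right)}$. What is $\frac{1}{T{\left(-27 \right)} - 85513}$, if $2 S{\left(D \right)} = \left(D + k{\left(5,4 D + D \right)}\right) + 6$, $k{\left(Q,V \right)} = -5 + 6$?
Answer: $- \frac{1}{85509} \approx -1.1695 \cdot 10^{-5}$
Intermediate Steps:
$k{\left(Q,V \right)} = 1$
$S{\left(D \right)} = \frac{7}{2} + \frac{D}{2}$ ($S{\left(D \right)} = \frac{\left(D + 1\right) + 6}{2} = \frac{\left(1 + D\right) + 6}{2} = \frac{7 + D}{2} = \frac{7}{2} + \frac{D}{2}$)
$T{\left(L \right)} = 4$ ($T{\left(L \right)} = \frac{7}{2} + \frac{\left(2 - 1\right)^{2}}{2} = \frac{7}{2} + \frac{1^{2}}{2} = \frac{7}{2} + \frac{1}{2} \cdot 1 = \frac{7}{2} + \frac{1}{2} = 4$)
$\frac{1}{T{\left(-27 \right)} - 85513} = \frac{1}{4 - 85513} = \frac{1}{-85509} = - \frac{1}{85509}$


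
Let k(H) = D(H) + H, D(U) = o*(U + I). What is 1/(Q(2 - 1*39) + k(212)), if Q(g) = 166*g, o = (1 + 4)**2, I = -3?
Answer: -1/705 ≈ -0.0014184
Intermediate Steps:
o = 25 (o = 5**2 = 25)
D(U) = -75 + 25*U (D(U) = 25*(U - 3) = 25*(-3 + U) = -75 + 25*U)
k(H) = -75 + 26*H (k(H) = (-75 + 25*H) + H = -75 + 26*H)
1/(Q(2 - 1*39) + k(212)) = 1/(166*(2 - 1*39) + (-75 + 26*212)) = 1/(166*(2 - 39) + (-75 + 5512)) = 1/(166*(-37) + 5437) = 1/(-6142 + 5437) = 1/(-705) = -1/705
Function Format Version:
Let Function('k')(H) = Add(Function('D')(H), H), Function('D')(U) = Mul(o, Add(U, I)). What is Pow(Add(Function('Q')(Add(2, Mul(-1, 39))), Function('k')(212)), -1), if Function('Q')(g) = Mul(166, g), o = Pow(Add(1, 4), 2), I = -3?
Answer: Rational(-1, 705) ≈ -0.0014184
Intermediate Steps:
o = 25 (o = Pow(5, 2) = 25)
Function('D')(U) = Add(-75, Mul(25, U)) (Function('D')(U) = Mul(25, Add(U, -3)) = Mul(25, Add(-3, U)) = Add(-75, Mul(25, U)))
Function('k')(H) = Add(-75, Mul(26, H)) (Function('k')(H) = Add(Add(-75, Mul(25, H)), H) = Add(-75, Mul(26, H)))
Pow(Add(Function('Q')(Add(2, Mul(-1, 39))), Function('k')(212)), -1) = Pow(Add(Mul(166, Add(2, Mul(-1, 39))), Add(-75, Mul(26, 212))), -1) = Pow(Add(Mul(166, Add(2, -39)), Add(-75, 5512)), -1) = Pow(Add(Mul(166, -37), 5437), -1) = Pow(Add(-6142, 5437), -1) = Pow(-705, -1) = Rational(-1, 705)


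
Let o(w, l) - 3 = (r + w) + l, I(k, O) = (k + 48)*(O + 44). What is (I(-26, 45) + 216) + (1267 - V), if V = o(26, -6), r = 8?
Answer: 3410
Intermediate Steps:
I(k, O) = (44 + O)*(48 + k) (I(k, O) = (48 + k)*(44 + O) = (44 + O)*(48 + k))
o(w, l) = 11 + l + w (o(w, l) = 3 + ((8 + w) + l) = 3 + (8 + l + w) = 11 + l + w)
V = 31 (V = 11 - 6 + 26 = 31)
(I(-26, 45) + 216) + (1267 - V) = ((2112 + 44*(-26) + 48*45 + 45*(-26)) + 216) + (1267 - 1*31) = ((2112 - 1144 + 2160 - 1170) + 216) + (1267 - 31) = (1958 + 216) + 1236 = 2174 + 1236 = 3410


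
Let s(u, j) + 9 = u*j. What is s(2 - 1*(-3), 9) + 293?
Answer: 329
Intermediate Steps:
s(u, j) = -9 + j*u (s(u, j) = -9 + u*j = -9 + j*u)
s(2 - 1*(-3), 9) + 293 = (-9 + 9*(2 - 1*(-3))) + 293 = (-9 + 9*(2 + 3)) + 293 = (-9 + 9*5) + 293 = (-9 + 45) + 293 = 36 + 293 = 329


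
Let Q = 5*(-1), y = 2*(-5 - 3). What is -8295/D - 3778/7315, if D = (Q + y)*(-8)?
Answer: -2919649/58520 ≈ -49.891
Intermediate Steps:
y = -16 (y = 2*(-8) = -16)
Q = -5
D = 168 (D = (-5 - 16)*(-8) = -21*(-8) = 168)
-8295/D - 3778/7315 = -8295/168 - 3778/7315 = -8295*1/168 - 3778*1/7315 = -395/8 - 3778/7315 = -2919649/58520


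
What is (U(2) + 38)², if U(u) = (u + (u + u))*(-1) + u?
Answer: 1156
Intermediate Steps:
U(u) = -2*u (U(u) = (u + 2*u)*(-1) + u = (3*u)*(-1) + u = -3*u + u = -2*u)
(U(2) + 38)² = (-2*2 + 38)² = (-4 + 38)² = 34² = 1156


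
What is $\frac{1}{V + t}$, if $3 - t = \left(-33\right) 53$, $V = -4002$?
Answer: $- \frac{1}{2250} \approx -0.00044444$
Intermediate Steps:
$t = 1752$ ($t = 3 - \left(-33\right) 53 = 3 - -1749 = 3 + 1749 = 1752$)
$\frac{1}{V + t} = \frac{1}{-4002 + 1752} = \frac{1}{-2250} = - \frac{1}{2250}$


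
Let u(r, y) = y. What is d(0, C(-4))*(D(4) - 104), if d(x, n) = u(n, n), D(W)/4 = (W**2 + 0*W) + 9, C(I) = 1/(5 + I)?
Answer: -4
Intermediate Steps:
D(W) = 36 + 4*W**2 (D(W) = 4*((W**2 + 0*W) + 9) = 4*((W**2 + 0) + 9) = 4*(W**2 + 9) = 4*(9 + W**2) = 36 + 4*W**2)
d(x, n) = n
d(0, C(-4))*(D(4) - 104) = ((36 + 4*4**2) - 104)/(5 - 4) = ((36 + 4*16) - 104)/1 = 1*((36 + 64) - 104) = 1*(100 - 104) = 1*(-4) = -4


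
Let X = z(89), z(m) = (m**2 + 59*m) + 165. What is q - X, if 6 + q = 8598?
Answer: -4745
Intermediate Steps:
q = 8592 (q = -6 + 8598 = 8592)
z(m) = 165 + m**2 + 59*m
X = 13337 (X = 165 + 89**2 + 59*89 = 165 + 7921 + 5251 = 13337)
q - X = 8592 - 1*13337 = 8592 - 13337 = -4745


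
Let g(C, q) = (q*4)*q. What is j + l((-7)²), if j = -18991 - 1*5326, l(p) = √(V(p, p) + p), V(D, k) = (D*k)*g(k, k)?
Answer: -24317 + 7*√470597 ≈ -19515.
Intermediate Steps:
g(C, q) = 4*q² (g(C, q) = (4*q)*q = 4*q²)
V(D, k) = 4*D*k³ (V(D, k) = (D*k)*(4*k²) = 4*D*k³)
l(p) = √(p + 4*p⁴) (l(p) = √(4*p*p³ + p) = √(4*p⁴ + p) = √(p + 4*p⁴))
j = -24317 (j = -18991 - 5326 = -24317)
j + l((-7)²) = -24317 + √((-7)² + 4*((-7)²)⁴) = -24317 + √(49 + 4*49⁴) = -24317 + √(49 + 4*5764801) = -24317 + √(49 + 23059204) = -24317 + √23059253 = -24317 + 7*√470597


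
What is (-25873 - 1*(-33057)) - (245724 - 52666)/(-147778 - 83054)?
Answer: 829245073/115416 ≈ 7184.8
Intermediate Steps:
(-25873 - 1*(-33057)) - (245724 - 52666)/(-147778 - 83054) = (-25873 + 33057) - 193058/(-230832) = 7184 - 193058*(-1)/230832 = 7184 - 1*(-96529/115416) = 7184 + 96529/115416 = 829245073/115416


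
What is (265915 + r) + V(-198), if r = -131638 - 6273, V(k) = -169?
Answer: 127835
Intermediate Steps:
r = -137911
(265915 + r) + V(-198) = (265915 - 137911) - 169 = 128004 - 169 = 127835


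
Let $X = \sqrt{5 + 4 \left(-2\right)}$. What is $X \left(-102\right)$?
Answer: $- 102 i \sqrt{3} \approx - 176.67 i$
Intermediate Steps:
$X = i \sqrt{3}$ ($X = \sqrt{5 - 8} = \sqrt{-3} = i \sqrt{3} \approx 1.732 i$)
$X \left(-102\right) = i \sqrt{3} \left(-102\right) = - 102 i \sqrt{3}$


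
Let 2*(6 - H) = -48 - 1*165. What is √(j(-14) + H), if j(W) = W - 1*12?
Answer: √346/2 ≈ 9.3005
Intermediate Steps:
j(W) = -12 + W (j(W) = W - 12 = -12 + W)
H = 225/2 (H = 6 - (-48 - 1*165)/2 = 6 - (-48 - 165)/2 = 6 - ½*(-213) = 6 + 213/2 = 225/2 ≈ 112.50)
√(j(-14) + H) = √((-12 - 14) + 225/2) = √(-26 + 225/2) = √(173/2) = √346/2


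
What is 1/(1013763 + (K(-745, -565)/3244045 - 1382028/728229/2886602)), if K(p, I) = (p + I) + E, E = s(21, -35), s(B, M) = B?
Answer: 1136555106106550935/1152197513579545453006368 ≈ 9.8642e-7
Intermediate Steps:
E = 21
K(p, I) = 21 + I + p (K(p, I) = (p + I) + 21 = (I + p) + 21 = 21 + I + p)
1/(1013763 + (K(-745, -565)/3244045 - 1382028/728229/2886602)) = 1/(1013763 + ((21 - 565 - 745)/3244045 - 1382028/728229/2886602)) = 1/(1013763 + (-1289*1/3244045 - 1382028*1/728229*(1/2886602))) = 1/(1013763 + (-1289/3244045 - 460676/242743*1/2886602)) = 1/(1013763 + (-1289/3244045 - 230338/350351214643)) = 1/(1013763 - 452349942512037/1136555106106550935) = 1/(1152197513579545453006368/1136555106106550935) = 1136555106106550935/1152197513579545453006368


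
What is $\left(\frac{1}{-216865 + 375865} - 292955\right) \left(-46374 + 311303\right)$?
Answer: $- \frac{12340351755740071}{159000} \approx -7.7612 \cdot 10^{10}$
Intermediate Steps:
$\left(\frac{1}{-216865 + 375865} - 292955\right) \left(-46374 + 311303\right) = \left(\frac{1}{159000} - 292955\right) 264929 = \left(- \frac{46579844999}{159000}\right) 264929 = - \frac{12340351755740071}{159000}$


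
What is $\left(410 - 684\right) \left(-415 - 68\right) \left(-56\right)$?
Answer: $-7411152$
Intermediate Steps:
$\left(410 - 684\right) \left(-415 - 68\right) \left(-56\right) = \left(-274\right) \left(-483\right) \left(-56\right) = 132342 \left(-56\right) = -7411152$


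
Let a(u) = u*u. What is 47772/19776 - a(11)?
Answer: -195427/1648 ≈ -118.58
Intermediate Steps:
a(u) = u**2
47772/19776 - a(11) = 47772/19776 - 1*11**2 = 47772*(1/19776) - 1*121 = 3981/1648 - 121 = -195427/1648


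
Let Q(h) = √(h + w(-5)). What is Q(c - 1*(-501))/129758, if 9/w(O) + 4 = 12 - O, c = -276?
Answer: 3*√4238/1686854 ≈ 0.00011578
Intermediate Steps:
w(O) = 9/(8 - O) (w(O) = 9/(-4 + (12 - O)) = 9/(8 - O))
Q(h) = √(9/13 + h) (Q(h) = √(h - 9/(-8 - 5)) = √(h - 9/(-13)) = √(h - 9*(-1/13)) = √(h + 9/13) = √(9/13 + h))
Q(c - 1*(-501))/129758 = (√(117 + 169*(-276 - 1*(-501)))/13)/129758 = (√(117 + 169*(-276 + 501))/13)*(1/129758) = (√(117 + 169*225)/13)*(1/129758) = (√(117 + 38025)/13)*(1/129758) = (√38142/13)*(1/129758) = ((3*√4238)/13)*(1/129758) = (3*√4238/13)*(1/129758) = 3*√4238/1686854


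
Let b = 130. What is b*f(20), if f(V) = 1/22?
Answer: 65/11 ≈ 5.9091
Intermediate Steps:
f(V) = 1/22
b*f(20) = 130*(1/22) = 65/11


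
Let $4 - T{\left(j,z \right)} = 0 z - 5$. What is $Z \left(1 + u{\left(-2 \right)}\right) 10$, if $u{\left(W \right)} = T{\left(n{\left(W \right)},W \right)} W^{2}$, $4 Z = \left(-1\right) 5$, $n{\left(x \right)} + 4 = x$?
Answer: $- \frac{925}{2} \approx -462.5$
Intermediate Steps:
$n{\left(x \right)} = -4 + x$
$Z = - \frac{5}{4}$ ($Z = \frac{\left(-1\right) 5}{4} = \frac{1}{4} \left(-5\right) = - \frac{5}{4} \approx -1.25$)
$T{\left(j,z \right)} = 9$ ($T{\left(j,z \right)} = 4 - \left(0 z - 5\right) = 4 - \left(0 - 5\right) = 4 - -5 = 4 + 5 = 9$)
$u{\left(W \right)} = 9 W^{2}$
$Z \left(1 + u{\left(-2 \right)}\right) 10 = - \frac{5 \left(1 + 9 \left(-2\right)^{2}\right)}{4} \cdot 10 = - \frac{5 \left(1 + 9 \cdot 4\right)}{4} \cdot 10 = - \frac{5 \left(1 + 36\right)}{4} \cdot 10 = \left(- \frac{5}{4}\right) 37 \cdot 10 = \left(- \frac{185}{4}\right) 10 = - \frac{925}{2}$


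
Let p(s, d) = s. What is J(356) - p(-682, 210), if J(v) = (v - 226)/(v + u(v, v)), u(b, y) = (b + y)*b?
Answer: 86555413/126914 ≈ 682.00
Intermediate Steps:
u(b, y) = b*(b + y)
J(v) = (-226 + v)/(v + 2*v²) (J(v) = (v - 226)/(v + v*(v + v)) = (-226 + v)/(v + v*(2*v)) = (-226 + v)/(v + 2*v²))
J(356) - p(-682, 210) = (-226 + 356)/(356*(1 + 2*356)) - 1*(-682) = (1/356)*130/(1 + 712) + 682 = (1/356)*130/713 + 682 = (1/356)*(1/713)*130 + 682 = 65/126914 + 682 = 86555413/126914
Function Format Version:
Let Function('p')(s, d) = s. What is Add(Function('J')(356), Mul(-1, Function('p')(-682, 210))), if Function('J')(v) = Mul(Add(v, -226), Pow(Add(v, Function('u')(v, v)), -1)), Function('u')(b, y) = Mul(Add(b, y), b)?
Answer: Rational(86555413, 126914) ≈ 682.00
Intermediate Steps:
Function('u')(b, y) = Mul(b, Add(b, y))
Function('J')(v) = Mul(Pow(Add(v, Mul(2, Pow(v, 2))), -1), Add(-226, v)) (Function('J')(v) = Mul(Add(v, -226), Pow(Add(v, Mul(v, Add(v, v))), -1)) = Mul(Add(-226, v), Pow(Add(v, Mul(v, Mul(2, v))), -1)) = Mul(Add(-226, v), Pow(Add(v, Mul(2, Pow(v, 2))), -1)) = Mul(Pow(Add(v, Mul(2, Pow(v, 2))), -1), Add(-226, v)))
Add(Function('J')(356), Mul(-1, Function('p')(-682, 210))) = Add(Mul(Pow(356, -1), Pow(Add(1, Mul(2, 356)), -1), Add(-226, 356)), Mul(-1, -682)) = Add(Mul(Rational(1, 356), Pow(Add(1, 712), -1), 130), 682) = Add(Mul(Rational(1, 356), Pow(713, -1), 130), 682) = Add(Mul(Rational(1, 356), Rational(1, 713), 130), 682) = Add(Rational(65, 126914), 682) = Rational(86555413, 126914)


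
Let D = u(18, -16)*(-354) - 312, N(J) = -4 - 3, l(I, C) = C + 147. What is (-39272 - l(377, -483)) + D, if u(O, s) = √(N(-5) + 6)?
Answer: -39248 - 354*I ≈ -39248.0 - 354.0*I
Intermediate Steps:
l(I, C) = 147 + C
N(J) = -7
u(O, s) = I (u(O, s) = √(-7 + 6) = √(-1) = I)
D = -312 - 354*I (D = I*(-354) - 312 = -354*I - 312 = -312 - 354*I ≈ -312.0 - 354.0*I)
(-39272 - l(377, -483)) + D = (-39272 - (147 - 483)) + (-312 - 354*I) = (-39272 - 1*(-336)) + (-312 - 354*I) = (-39272 + 336) + (-312 - 354*I) = -38936 + (-312 - 354*I) = -39248 - 354*I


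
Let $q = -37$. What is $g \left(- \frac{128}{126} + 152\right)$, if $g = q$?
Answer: $- \frac{351944}{63} \approx -5586.4$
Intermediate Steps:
$g = -37$
$g \left(- \frac{128}{126} + 152\right) = - 37 \left(- \frac{128}{126} + 152\right) = - 37 \left(\left(-128\right) \frac{1}{126} + 152\right) = - 37 \left(- \frac{64}{63} + 152\right) = \left(-37\right) \frac{9512}{63} = - \frac{351944}{63}$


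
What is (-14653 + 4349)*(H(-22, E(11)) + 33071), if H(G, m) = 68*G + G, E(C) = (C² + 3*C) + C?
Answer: -325122112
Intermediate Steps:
E(C) = C² + 4*C
H(G, m) = 69*G
(-14653 + 4349)*(H(-22, E(11)) + 33071) = (-14653 + 4349)*(69*(-22) + 33071) = -10304*(-1518 + 33071) = -10304*31553 = -325122112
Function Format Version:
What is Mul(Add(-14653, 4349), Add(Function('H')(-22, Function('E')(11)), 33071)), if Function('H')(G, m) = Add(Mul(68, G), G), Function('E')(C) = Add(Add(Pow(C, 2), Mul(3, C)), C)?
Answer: -325122112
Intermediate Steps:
Function('E')(C) = Add(Pow(C, 2), Mul(4, C))
Function('H')(G, m) = Mul(69, G)
Mul(Add(-14653, 4349), Add(Function('H')(-22, Function('E')(11)), 33071)) = Mul(Add(-14653, 4349), Add(Mul(69, -22), 33071)) = Mul(-10304, Add(-1518, 33071)) = Mul(-10304, 31553) = -325122112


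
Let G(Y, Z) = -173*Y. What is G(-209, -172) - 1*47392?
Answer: -11235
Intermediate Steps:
G(-209, -172) - 1*47392 = -173*(-209) - 1*47392 = 36157 - 47392 = -11235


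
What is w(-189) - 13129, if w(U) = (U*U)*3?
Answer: 94034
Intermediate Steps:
w(U) = 3*U**2 (w(U) = U**2*3 = 3*U**2)
w(-189) - 13129 = 3*(-189)**2 - 13129 = 3*35721 - 13129 = 107163 - 13129 = 94034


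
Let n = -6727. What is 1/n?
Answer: -1/6727 ≈ -0.00014865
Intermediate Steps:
1/n = 1/(-6727) = -1/6727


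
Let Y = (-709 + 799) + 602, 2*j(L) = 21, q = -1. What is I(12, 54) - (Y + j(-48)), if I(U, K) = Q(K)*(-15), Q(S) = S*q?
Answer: 215/2 ≈ 107.50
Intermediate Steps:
j(L) = 21/2 (j(L) = (½)*21 = 21/2)
Q(S) = -S (Q(S) = S*(-1) = -S)
I(U, K) = 15*K (I(U, K) = -K*(-15) = 15*K)
Y = 692 (Y = 90 + 602 = 692)
I(12, 54) - (Y + j(-48)) = 15*54 - (692 + 21/2) = 810 - 1*1405/2 = 810 - 1405/2 = 215/2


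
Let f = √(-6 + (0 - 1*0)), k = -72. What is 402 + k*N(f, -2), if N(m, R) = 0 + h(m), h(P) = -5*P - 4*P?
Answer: 402 + 648*I*√6 ≈ 402.0 + 1587.3*I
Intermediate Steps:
h(P) = -9*P
f = I*√6 (f = √(-6 + (0 + 0)) = √(-6 + 0) = √(-6) = I*√6 ≈ 2.4495*I)
N(m, R) = -9*m (N(m, R) = 0 - 9*m = -9*m)
402 + k*N(f, -2) = 402 - (-648)*I*√6 = 402 + 648*I*√6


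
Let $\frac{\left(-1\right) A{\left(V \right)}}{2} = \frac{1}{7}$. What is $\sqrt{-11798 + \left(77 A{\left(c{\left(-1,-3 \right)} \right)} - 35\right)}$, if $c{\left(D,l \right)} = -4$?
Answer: $i \sqrt{11855} \approx 108.88 i$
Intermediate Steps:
$A{\left(V \right)} = - \frac{2}{7}$
$\sqrt{-11798 + \left(77 A{\left(c{\left(-1,-3 \right)} \right)} - 35\right)} = \sqrt{-11798 + \left(77 \left(- \frac{2}{7}\right) - 35\right)} = \sqrt{-11798 - 57} = \sqrt{-11855} = i \sqrt{11855}$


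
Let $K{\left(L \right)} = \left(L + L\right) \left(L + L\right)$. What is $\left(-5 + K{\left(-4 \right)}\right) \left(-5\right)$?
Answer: $-295$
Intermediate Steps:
$K{\left(L \right)} = 4 L^{2}$ ($K{\left(L \right)} = 2 L 2 L = 4 L^{2}$)
$\left(-5 + K{\left(-4 \right)}\right) \left(-5\right) = \left(-5 + 4 \left(-4\right)^{2}\right) \left(-5\right) = \left(-5 + 4 \cdot 16\right) \left(-5\right) = \left(-5 + 64\right) \left(-5\right) = 59 \left(-5\right) = -295$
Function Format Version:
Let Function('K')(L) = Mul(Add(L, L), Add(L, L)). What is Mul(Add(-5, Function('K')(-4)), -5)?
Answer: -295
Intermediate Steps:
Function('K')(L) = Mul(4, Pow(L, 2)) (Function('K')(L) = Mul(Mul(2, L), Mul(2, L)) = Mul(4, Pow(L, 2)))
Mul(Add(-5, Function('K')(-4)), -5) = Mul(Add(-5, Mul(4, Pow(-4, 2))), -5) = Mul(Add(-5, Mul(4, 16)), -5) = Mul(Add(-5, 64), -5) = Mul(59, -5) = -295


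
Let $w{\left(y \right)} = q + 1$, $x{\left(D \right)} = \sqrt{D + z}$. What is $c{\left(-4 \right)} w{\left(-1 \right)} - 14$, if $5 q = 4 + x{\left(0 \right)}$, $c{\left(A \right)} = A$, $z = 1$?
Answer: $-22$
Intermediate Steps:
$x{\left(D \right)} = \sqrt{1 + D}$ ($x{\left(D \right)} = \sqrt{D + 1} = \sqrt{1 + D}$)
$q = 1$ ($q = \frac{4 + \sqrt{1 + 0}}{5} = \frac{4 + \sqrt{1}}{5} = \frac{4 + 1}{5} = \frac{1}{5} \cdot 5 = 1$)
$w{\left(y \right)} = 2$ ($w{\left(y \right)} = 1 + 1 = 2$)
$c{\left(-4 \right)} w{\left(-1 \right)} - 14 = \left(-4\right) 2 - 14 = -8 - 14 = -22$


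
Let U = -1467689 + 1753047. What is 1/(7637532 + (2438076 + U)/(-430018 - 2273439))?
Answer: 2703457/20647736624690 ≈ 1.3093e-7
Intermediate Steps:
U = 285358
1/(7637532 + (2438076 + U)/(-430018 - 2273439)) = 1/(7637532 + (2438076 + 285358)/(-430018 - 2273439)) = 1/(7637532 + 2723434/(-2703457)) = 1/(7637532 + 2723434*(-1/2703457)) = 1/(7637532 - 2723434/2703457) = 1/(20647736624690/2703457) = 2703457/20647736624690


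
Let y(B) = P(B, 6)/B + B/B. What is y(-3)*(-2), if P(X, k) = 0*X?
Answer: -2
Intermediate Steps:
P(X, k) = 0
y(B) = 1 (y(B) = 0/B + B/B = 0 + 1 = 1)
y(-3)*(-2) = 1*(-2) = -2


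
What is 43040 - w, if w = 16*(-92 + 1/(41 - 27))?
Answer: 311576/7 ≈ 44511.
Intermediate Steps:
w = -10296/7 (w = 16*(-92 + 1/14) = 16*(-1287/14) = -10296/7 ≈ -1470.9)
43040 - w = 43040 - 1*(-10296/7) = 43040 + 10296/7 = 311576/7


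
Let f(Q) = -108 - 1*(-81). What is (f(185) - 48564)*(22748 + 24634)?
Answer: -2302338762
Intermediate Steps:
f(Q) = -27 (f(Q) = -108 + 81 = -27)
(f(185) - 48564)*(22748 + 24634) = (-27 - 48564)*(22748 + 24634) = -48591*47382 = -2302338762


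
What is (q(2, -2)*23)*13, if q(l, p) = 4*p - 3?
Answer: -3289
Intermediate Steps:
q(l, p) = -3 + 4*p
(q(2, -2)*23)*13 = ((-3 + 4*(-2))*23)*13 = ((-3 - 8)*23)*13 = -11*23*13 = -253*13 = -3289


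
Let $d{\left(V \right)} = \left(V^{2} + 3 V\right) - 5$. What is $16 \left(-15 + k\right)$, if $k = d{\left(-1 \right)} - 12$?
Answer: $-544$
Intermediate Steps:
$d{\left(V \right)} = -5 + V^{2} + 3 V$
$k = -19$ ($k = \left(-5 + \left(-1\right)^{2} + 3 \left(-1\right)\right) - 12 = \left(-5 + 1 - 3\right) - 12 = -7 - 12 = -19$)
$16 \left(-15 + k\right) = 16 \left(-15 - 19\right) = 16 \left(-34\right) = -544$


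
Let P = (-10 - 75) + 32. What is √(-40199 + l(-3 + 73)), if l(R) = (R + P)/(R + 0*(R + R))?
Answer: 3*I*√21885990/70 ≈ 200.5*I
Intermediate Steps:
P = -53 (P = -85 + 32 = -53)
l(R) = (-53 + R)/R (l(R) = (R - 53)/(R + 0*(R + R)) = (-53 + R)/(R + 0*(2*R)) = (-53 + R)/(R + 0) = (-53 + R)/R)
√(-40199 + l(-3 + 73)) = √(-40199 + (-53 + (-3 + 73))/(-3 + 73)) = √(-40199 + (-53 + 70)/70) = √(-40199 + (1/70)*17) = √(-40199 + 17/70) = √(-2813913/70) = 3*I*√21885990/70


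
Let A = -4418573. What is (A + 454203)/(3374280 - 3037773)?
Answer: -3964370/336507 ≈ -11.781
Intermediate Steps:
(A + 454203)/(3374280 - 3037773) = (-4418573 + 454203)/(3374280 - 3037773) = -3964370/336507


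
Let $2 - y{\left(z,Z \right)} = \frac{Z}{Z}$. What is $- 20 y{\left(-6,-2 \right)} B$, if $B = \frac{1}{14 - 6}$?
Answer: $- \frac{5}{2} \approx -2.5$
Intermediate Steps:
$y{\left(z,Z \right)} = 1$ ($y{\left(z,Z \right)} = 2 - \frac{Z}{Z} = 2 - 1 = 1$)
$B = \frac{1}{8} \approx 0.125$
$- 20 y{\left(-6,-2 \right)} B = \left(-20\right) 1 \cdot \frac{1}{8} = \left(-20\right) \frac{1}{8} = - \frac{5}{2}$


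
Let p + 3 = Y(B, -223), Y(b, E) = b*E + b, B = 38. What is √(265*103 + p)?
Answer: 2*√4714 ≈ 137.32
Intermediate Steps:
Y(b, E) = b + E*b (Y(b, E) = E*b + b = b + E*b)
p = -8439 (p = -3 + 38*(1 - 223) = -3 + 38*(-222) = -3 - 8436 = -8439)
√(265*103 + p) = √(265*103 - 8439) = √(27295 - 8439) = √18856 = 2*√4714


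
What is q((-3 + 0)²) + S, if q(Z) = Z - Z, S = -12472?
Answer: -12472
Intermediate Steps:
q(Z) = 0
q((-3 + 0)²) + S = 0 - 12472 = -12472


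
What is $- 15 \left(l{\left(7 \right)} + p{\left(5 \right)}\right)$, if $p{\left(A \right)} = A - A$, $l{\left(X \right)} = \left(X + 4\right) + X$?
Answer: $-270$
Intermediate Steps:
$l{\left(X \right)} = 4 + 2 X$ ($l{\left(X \right)} = \left(4 + X\right) + X = 4 + 2 X$)
$p{\left(A \right)} = 0$
$- 15 \left(l{\left(7 \right)} + p{\left(5 \right)}\right) = - 15 \left(\left(4 + 2 \cdot 7\right) + 0\right) = - 15 \left(\left(4 + 14\right) + 0\right) = - 15 \left(18 + 0\right) = \left(-15\right) 18 = -270$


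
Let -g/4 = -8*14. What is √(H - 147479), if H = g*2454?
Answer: √951913 ≈ 975.66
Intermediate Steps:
g = 448 (g = -(-32)*14 = -4*(-112) = 448)
H = 1099392 (H = 448*2454 = 1099392)
√(H - 147479) = √(1099392 - 147479) = √951913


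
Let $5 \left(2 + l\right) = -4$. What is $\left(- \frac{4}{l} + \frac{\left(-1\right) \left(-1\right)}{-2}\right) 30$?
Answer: $\frac{195}{7} \approx 27.857$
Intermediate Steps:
$l = - \frac{14}{5}$ ($l = -2 + \frac{1}{5} \left(-4\right) = -2 - \frac{4}{5} = - \frac{14}{5} \approx -2.8$)
$\left(- \frac{4}{l} + \frac{\left(-1\right) \left(-1\right)}{-2}\right) 30 = \left(- \frac{4}{- \frac{14}{5}} + \frac{\left(-1\right) \left(-1\right)}{-2}\right) 30 = \left(\left(-4\right) \left(- \frac{5}{14}\right) + 1 \left(- \frac{1}{2}\right)\right) 30 = \left(\frac{10}{7} - \frac{1}{2}\right) 30 = \frac{13}{14} \cdot 30 = \frac{195}{7}$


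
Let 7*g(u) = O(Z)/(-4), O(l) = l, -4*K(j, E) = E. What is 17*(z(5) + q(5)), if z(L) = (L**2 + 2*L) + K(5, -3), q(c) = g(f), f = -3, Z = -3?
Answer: 4267/7 ≈ 609.57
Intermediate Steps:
K(j, E) = -E/4
g(u) = 3/28 (g(u) = (-3/(-4))/7 = (-3*(-1/4))/7 = (1/7)*(3/4) = 3/28)
q(c) = 3/28
z(L) = 3/4 + L**2 + 2*L (z(L) = (L**2 + 2*L) - 1/4*(-3) = (L**2 + 2*L) + 3/4 = 3/4 + L**2 + 2*L)
17*(z(5) + q(5)) = 17*((3/4 + 5**2 + 2*5) + 3/28) = 17*((3/4 + 25 + 10) + 3/28) = 17*(143/4 + 3/28) = 17*(251/7) = 4267/7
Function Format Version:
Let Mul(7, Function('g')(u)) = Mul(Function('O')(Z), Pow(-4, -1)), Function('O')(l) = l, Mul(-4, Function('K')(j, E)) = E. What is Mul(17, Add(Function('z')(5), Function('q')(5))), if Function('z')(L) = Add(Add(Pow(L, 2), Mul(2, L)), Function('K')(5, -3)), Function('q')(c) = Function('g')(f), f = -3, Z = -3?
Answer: Rational(4267, 7) ≈ 609.57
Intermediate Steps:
Function('K')(j, E) = Mul(Rational(-1, 4), E)
Function('g')(u) = Rational(3, 28) (Function('g')(u) = Mul(Rational(1, 7), Mul(-3, Pow(-4, -1))) = Mul(Rational(1, 7), Mul(-3, Rational(-1, 4))) = Mul(Rational(1, 7), Rational(3, 4)) = Rational(3, 28))
Function('q')(c) = Rational(3, 28)
Function('z')(L) = Add(Rational(3, 4), Pow(L, 2), Mul(2, L)) (Function('z')(L) = Add(Add(Pow(L, 2), Mul(2, L)), Mul(Rational(-1, 4), -3)) = Add(Add(Pow(L, 2), Mul(2, L)), Rational(3, 4)) = Add(Rational(3, 4), Pow(L, 2), Mul(2, L)))
Mul(17, Add(Function('z')(5), Function('q')(5))) = Mul(17, Add(Add(Rational(3, 4), Pow(5, 2), Mul(2, 5)), Rational(3, 28))) = Mul(17, Add(Add(Rational(3, 4), 25, 10), Rational(3, 28))) = Mul(17, Add(Rational(143, 4), Rational(3, 28))) = Mul(17, Rational(251, 7)) = Rational(4267, 7)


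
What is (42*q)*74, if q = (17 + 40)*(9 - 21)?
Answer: -2125872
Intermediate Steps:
q = -684 (q = 57*(-12) = -684)
(42*q)*74 = (42*(-684))*74 = -28728*74 = -2125872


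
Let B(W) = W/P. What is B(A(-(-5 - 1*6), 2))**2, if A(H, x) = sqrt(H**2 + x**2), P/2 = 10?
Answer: 5/16 ≈ 0.31250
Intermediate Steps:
P = 20 (P = 2*10 = 20)
B(W) = W/20
B(A(-(-5 - 1*6), 2))**2 = (sqrt((-(-5 - 1*6))**2 + 2**2)/20)**2 = (sqrt((-(-5 - 6))**2 + 4)/20)**2 = (sqrt((-1*(-11))**2 + 4)/20)**2 = (sqrt(11**2 + 4)/20)**2 = (sqrt(121 + 4)/20)**2 = (sqrt(125)/20)**2 = ((5*sqrt(5))/20)**2 = (sqrt(5)/4)**2 = 5/16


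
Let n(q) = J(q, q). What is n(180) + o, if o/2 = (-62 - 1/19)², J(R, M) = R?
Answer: 2845062/361 ≈ 7881.1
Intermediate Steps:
n(q) = q
o = 2780082/361 (o = 2*(-62 - 1/19)² = 2*(-1179/19)² = 2*(1390041/361) = 2780082/361 ≈ 7701.1)
n(180) + o = 180 + 2780082/361 = 2845062/361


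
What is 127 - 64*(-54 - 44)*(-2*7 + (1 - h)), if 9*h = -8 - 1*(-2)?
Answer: -231683/3 ≈ -77228.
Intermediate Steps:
h = -⅔ (h = (-8 - 1*(-2))/9 = (-8 + 2)/9 = (⅑)*(-6) = -⅔ ≈ -0.66667)
127 - 64*(-54 - 44)*(-2*7 + (1 - h)) = 127 - 64*(-54 - 44)*(-2*7 + (1 - 1*(-⅔))) = 127 - (-6272)*(-14 + (1 + ⅔)) = 127 - (-6272)*(-14 + 5/3) = 127 - (-6272)*(-37)/3 = 127 - 64*3626/3 = 127 - 232064/3 = -231683/3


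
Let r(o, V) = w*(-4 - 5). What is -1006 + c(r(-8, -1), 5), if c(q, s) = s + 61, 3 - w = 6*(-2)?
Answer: -940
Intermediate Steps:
w = 15 (w = 3 - 6*(-2) = 3 - 1*(-12) = 3 + 12 = 15)
r(o, V) = -135 (r(o, V) = 15*(-4 - 5) = 15*(-9) = -135)
c(q, s) = 61 + s
-1006 + c(r(-8, -1), 5) = -1006 + (61 + 5) = -1006 + 66 = -940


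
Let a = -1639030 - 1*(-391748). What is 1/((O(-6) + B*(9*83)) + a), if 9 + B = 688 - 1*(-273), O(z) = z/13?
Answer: -13/6969800 ≈ -1.8652e-6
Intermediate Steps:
O(z) = z/13 (O(z) = z*(1/13) = z/13)
B = 952 (B = -9 + (688 - 1*(-273)) = -9 + (688 + 273) = -9 + 961 = 952)
a = -1247282 (a = -1639030 + 391748 = -1247282)
1/((O(-6) + B*(9*83)) + a) = 1/(((1/13)*(-6) + 952*(9*83)) - 1247282) = 1/((-6/13 + 952*747) - 1247282) = 1/((-6/13 + 711144) - 1247282) = 1/(9244866/13 - 1247282) = 1/(-6969800/13) = -13/6969800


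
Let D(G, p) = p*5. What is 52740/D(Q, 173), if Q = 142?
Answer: 10548/173 ≈ 60.971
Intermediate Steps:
D(G, p) = 5*p
52740/D(Q, 173) = 52740/((5*173)) = 52740/865 = 52740*(1/865) = 10548/173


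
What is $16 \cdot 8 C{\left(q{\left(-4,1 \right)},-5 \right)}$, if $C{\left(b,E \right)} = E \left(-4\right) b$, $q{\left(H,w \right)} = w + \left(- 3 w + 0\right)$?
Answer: $-5120$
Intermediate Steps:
$q{\left(H,w \right)} = - 2 w$ ($q{\left(H,w \right)} = w - 3 w = - 2 w$)
$C{\left(b,E \right)} = - 4 E b$
$16 \cdot 8 C{\left(q{\left(-4,1 \right)},-5 \right)} = 16 \cdot 8 \left(\left(-4\right) \left(-5\right) \left(\left(-2\right) 1\right)\right) = 128 \left(\left(-4\right) \left(-5\right) \left(-2\right)\right) = 128 \left(-40\right) = -5120$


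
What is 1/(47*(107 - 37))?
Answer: 1/3290 ≈ 0.00030395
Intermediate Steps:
1/(47*(107 - 37)) = 1/(47*70) = 1/3290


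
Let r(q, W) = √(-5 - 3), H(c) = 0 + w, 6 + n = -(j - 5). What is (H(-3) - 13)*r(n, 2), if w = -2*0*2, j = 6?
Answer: -26*I*√2 ≈ -36.77*I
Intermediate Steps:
w = 0 (w = 0*2 = 0)
n = -7 (n = -6 - (6 - 5) = -6 - 1*1 = -6 - 1 = -7)
H(c) = 0 (H(c) = 0 + 0 = 0)
r(q, W) = 2*I*√2 (r(q, W) = √(-8) = 2*I*√2)
(H(-3) - 13)*r(n, 2) = (0 - 13)*(2*I*√2) = -26*I*√2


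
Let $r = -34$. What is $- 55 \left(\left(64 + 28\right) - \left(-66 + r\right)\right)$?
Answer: $-10560$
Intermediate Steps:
$- 55 \left(\left(64 + 28\right) - \left(-66 + r\right)\right) = - 55 \left(\left(64 + 28\right) + \left(66 - -34\right)\right) = - 55 \left(92 + \left(66 + 34\right)\right) = - 55 \left(92 + 100\right) = \left(-55\right) 192 = -10560$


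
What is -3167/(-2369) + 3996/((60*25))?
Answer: 1184752/296125 ≈ 4.0009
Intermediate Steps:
-3167/(-2369) + 3996/((60*25)) = -3167*(-1/2369) + 3996/1500 = 3167/2369 + 3996*(1/1500) = 3167/2369 + 333/125 = 1184752/296125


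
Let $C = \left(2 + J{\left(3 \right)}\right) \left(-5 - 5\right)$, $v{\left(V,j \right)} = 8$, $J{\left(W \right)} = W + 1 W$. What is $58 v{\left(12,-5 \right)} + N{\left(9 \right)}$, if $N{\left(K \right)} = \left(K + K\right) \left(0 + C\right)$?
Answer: $-976$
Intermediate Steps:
$J{\left(W \right)} = 2 W$ ($J{\left(W \right)} = W + W = 2 W$)
$C = -80$ ($C = \left(2 + 2 \cdot 3\right) \left(-5 - 5\right) = \left(2 + 6\right) \left(-10\right) = 8 \left(-10\right) = -80$)
$N{\left(K \right)} = - 160 K$ ($N{\left(K \right)} = \left(K + K\right) \left(0 - 80\right) = 2 K \left(-80\right) = - 160 K$)
$58 v{\left(12,-5 \right)} + N{\left(9 \right)} = 58 \cdot 8 - 1440 = 464 - 1440 = -976$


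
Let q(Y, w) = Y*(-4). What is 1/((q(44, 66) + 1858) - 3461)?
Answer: -1/1779 ≈ -0.00056211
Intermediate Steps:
q(Y, w) = -4*Y
1/((q(44, 66) + 1858) - 3461) = 1/((-4*44 + 1858) - 3461) = 1/((-176 + 1858) - 3461) = 1/(1682 - 3461) = 1/(-1779) = -1/1779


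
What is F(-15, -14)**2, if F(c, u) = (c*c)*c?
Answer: 11390625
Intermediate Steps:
F(c, u) = c**3 (F(c, u) = c**2*c = c**3)
F(-15, -14)**2 = ((-15)**3)**2 = (-3375)**2 = 11390625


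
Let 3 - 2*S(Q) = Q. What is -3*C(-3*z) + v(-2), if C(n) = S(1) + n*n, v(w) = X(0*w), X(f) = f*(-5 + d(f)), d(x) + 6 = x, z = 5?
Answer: -678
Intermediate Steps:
d(x) = -6 + x
S(Q) = 3/2 - Q/2
X(f) = f*(-11 + f) (X(f) = f*(-5 + (-6 + f)) = f*(-11 + f))
v(w) = 0 (v(w) = (0*w)*(-11 + 0*w) = 0*(-11 + 0) = 0*(-11) = 0)
C(n) = 1 + n² (C(n) = (3/2 - ½*1) + n*n = (3/2 - ½) + n² = 1 + n²)
-3*C(-3*z) + v(-2) = -3*(1 + (-3*5)²) + 0 = -3*(1 + (-15)²) + 0 = -3*(1 + 225) + 0 = -3*226 + 0 = -678 + 0 = -678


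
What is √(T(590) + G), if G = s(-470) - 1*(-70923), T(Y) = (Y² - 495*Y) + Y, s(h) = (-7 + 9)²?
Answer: √127567 ≈ 357.17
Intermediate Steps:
s(h) = 4 (s(h) = 2² = 4)
T(Y) = Y² - 494*Y
G = 70927 (G = 4 - 1*(-70923) = 4 + 70923 = 70927)
√(T(590) + G) = √(590*(-494 + 590) + 70927) = √(590*96 + 70927) = √(56640 + 70927) = √127567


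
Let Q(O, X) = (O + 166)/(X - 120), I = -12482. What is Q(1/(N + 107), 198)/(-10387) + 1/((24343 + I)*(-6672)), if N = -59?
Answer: -1010702549/4931950686624 ≈ -0.00020493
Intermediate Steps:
Q(O, X) = (166 + O)/(-120 + X)
Q(1/(N + 107), 198)/(-10387) + 1/((24343 + I)*(-6672)) = ((166 + 1/(-59 + 107))/(-120 + 198))/(-10387) + 1/((24343 - 12482)*(-6672)) = ((166 + 1/48)/78)*(-1/10387) - 1/6672/11861 = ((166 + 1/48)/78)*(-1/10387) + (1/11861)*(-1/6672) = ((1/78)*(7969/48))*(-1/10387) - 1/79136592 = (613/288)*(-1/10387) - 1/79136592 = -613/2991456 - 1/79136592 = -1010702549/4931950686624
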